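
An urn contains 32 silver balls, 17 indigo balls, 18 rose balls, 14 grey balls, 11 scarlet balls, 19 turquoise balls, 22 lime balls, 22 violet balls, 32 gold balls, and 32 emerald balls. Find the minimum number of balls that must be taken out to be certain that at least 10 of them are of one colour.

By the pigeonhole principle, put each drawn ball into a box by colour. The largest draw with every box below 10 takes min(count, 9) from each colour.
Σ min(cᵢ, 9) = 9 + 9 + 9 + 9 + 9 + 9 + 9 + 9 + 9 + 9 = 90.
Draw number 90 + 1 = 91 must push one box to 10.

91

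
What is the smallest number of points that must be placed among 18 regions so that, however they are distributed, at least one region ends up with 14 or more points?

With 234 points one could put exactly 13 in each of the 18 regions, and no region would reach 14.
One more point must land in a region that already has 13, giving it 14.
So 18 × 13 + 1 = 235 points are required.

235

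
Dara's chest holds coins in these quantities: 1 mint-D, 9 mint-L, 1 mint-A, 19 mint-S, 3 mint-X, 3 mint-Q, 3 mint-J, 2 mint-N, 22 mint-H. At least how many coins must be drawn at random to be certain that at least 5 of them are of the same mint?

Pigeonhole: put each drawn coin into a box by mint. The largest draw with every box below 5 takes min(count, 4) from each mint; mints with fewer than 4 contribute all they have.
Σ min(cᵢ, 4) = 1 + 4 + 1 + 4 + 3 + 3 + 3 + 2 + 4 = 25.
Draw number 25 + 1 = 26 must push one box to 5.

26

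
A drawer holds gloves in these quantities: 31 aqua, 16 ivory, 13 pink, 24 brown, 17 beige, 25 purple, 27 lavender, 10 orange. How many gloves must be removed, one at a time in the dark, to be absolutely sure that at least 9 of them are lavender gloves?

In the worst case for collecting lavender gloves, every non-lavender glove comes out first.
There are 31 + 16 + 13 + 24 + 17 + 25 + 10 = 136 non-lavender gloves altogether.
After those, each further glove must be lavender, so 136 + 9 = 145 draws guarantee 9 lavender gloves.

145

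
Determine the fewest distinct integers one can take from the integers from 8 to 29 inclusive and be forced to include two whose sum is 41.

14

Group the elements by complementary pair {x, 41−x}: {12,29}, {13,28}, {14,27}, …, giving 9 two-element pairs and 4 integers whose partner 41−x falls outside [8,29].
Treating each of those 13 groups as a pigeonhole, one can pick one integer per group — 13 integers — with no two summing to 41.
The 14th integer lands in an occupied pair, forcing a sum of 41.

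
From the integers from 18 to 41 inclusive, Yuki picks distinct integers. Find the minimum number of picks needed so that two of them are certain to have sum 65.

16

Two chosen integers sum to 65 exactly when both halves of some pair {x, 65−x} with 24 ≤ x ≤ 65−x ≤ 41 are chosen — 9 such pairs.
The remaining 6 elements (those with no distinct partner in range) can never complete a 65-sum, so the worst case takes all of them and one from each pair: 6 + 9 = 15.
By the pigeonhole principle, the 16th integer has to be the second member of some pair, so 15 + 1 = 16.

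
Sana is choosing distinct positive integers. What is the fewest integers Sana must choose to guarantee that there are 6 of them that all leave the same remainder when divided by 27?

136

The 27 residue classes mod 27 are the pigeonholes.
With 135 integers one could put 5 in each residue class and have no class reach 6.
The 136th integer pushes some class to 6, so 27·5 + 1 = 136.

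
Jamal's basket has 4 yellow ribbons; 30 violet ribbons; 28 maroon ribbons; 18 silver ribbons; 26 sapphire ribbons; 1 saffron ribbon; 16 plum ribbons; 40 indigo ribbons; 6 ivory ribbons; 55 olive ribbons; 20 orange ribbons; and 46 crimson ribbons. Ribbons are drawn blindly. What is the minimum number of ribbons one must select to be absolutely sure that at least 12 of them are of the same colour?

An adversary could hand out at most 11 ribbons per colour (yellow, saffron, ivory run out sooner): 4 + 11 + 11 + 11 + 11 + 1 + 11 + 11 + 6 + 11 + 11 + 11 = 110 ribbons and still no colour has 12.
Pigeonhole: one more ribbon lands in a colour already at 11, so 111 draws are enough and 110 are not.

111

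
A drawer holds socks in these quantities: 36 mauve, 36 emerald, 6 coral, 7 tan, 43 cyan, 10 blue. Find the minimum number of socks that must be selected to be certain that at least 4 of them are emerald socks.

106

In the worst case for collecting emerald socks, every non-emerald sock comes out first.
There are 36 + 6 + 7 + 43 + 10 = 102 non-emerald socks altogether.
After those, each further sock must be emerald, so 102 + 4 = 106 draws guarantee 4 emerald socks.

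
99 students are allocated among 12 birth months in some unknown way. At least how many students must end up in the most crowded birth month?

9

By the pigeonhole principle, the 12 birth months are the holes and the 99 students are the pigeons.
If every birth month held at most 8 students, the total would be at most 12 × 8 = 96, which is less than 99.
So some birth month holds at least ⌈99/12⌉ = 9 students.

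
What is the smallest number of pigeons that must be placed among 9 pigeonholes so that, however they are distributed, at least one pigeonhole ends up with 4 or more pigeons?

With 27 pigeons one could put exactly 3 in each of the 9 pigeonholes, and no pigeonhole would reach 4.
Pigeonhole: one more pigeon must land in a pigeonhole that already has 3, giving it 4.
So 9 × 3 + 1 = 28 pigeons are required.

28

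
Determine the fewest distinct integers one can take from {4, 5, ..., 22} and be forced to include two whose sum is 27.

Two chosen integers sum to 27 exactly when both halves of some pair {x, 27−x} with 5 ≤ x ≤ 27−x ≤ 22 are chosen — 9 such pairs.
The remaining 1 element (those with no distinct partner in range) can never complete a 27-sum, so the worst case takes all of them and one from each pair: 1 + 9 = 10.
The 11th integer has to be the second member of some pair, so 10 + 1 = 11.

11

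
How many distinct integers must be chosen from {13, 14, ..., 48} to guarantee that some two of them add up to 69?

23

Group the elements by complementary pair {x, 69−x}: {21,48}, {22,47}, {23,46}, …, giving 14 two-element pairs and 8 integers whose partner 69−x falls outside [13,48].
Pigeonhole: treating each of those 22 groups as a pigeonhole, one can pick one integer per group — 22 integers — with no two summing to 69.
The 23rd integer lands in an occupied pair, forcing a sum of 69.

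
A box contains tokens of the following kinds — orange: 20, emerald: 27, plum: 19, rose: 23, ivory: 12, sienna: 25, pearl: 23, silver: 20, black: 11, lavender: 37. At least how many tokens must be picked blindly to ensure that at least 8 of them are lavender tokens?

In the worst case for collecting lavender tokens, every non-lavender token comes out first.
There are 20 + 27 + 19 + 23 + 12 + 25 + 23 + 20 + 11 = 180 non-lavender tokens altogether.
After those, each further token must be lavender, so 180 + 8 = 188 draws guarantee 8 lavender tokens.

188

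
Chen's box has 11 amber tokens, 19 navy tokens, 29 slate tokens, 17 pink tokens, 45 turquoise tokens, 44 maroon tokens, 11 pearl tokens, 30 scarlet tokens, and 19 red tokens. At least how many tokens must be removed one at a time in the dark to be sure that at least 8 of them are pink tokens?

216

In the worst case for collecting pink tokens, every non-pink token comes out first.
There are 11 + 19 + 29 + 45 + 44 + 11 + 30 + 19 = 208 non-pink tokens altogether.
After those, each further token must be pink, so 208 + 8 = 216 draws guarantee 8 pink tokens.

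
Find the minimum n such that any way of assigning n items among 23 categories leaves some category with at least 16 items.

346

With 345 items one could put exactly 15 in each of the 23 categories, and no category would reach 16.
One more item must land in a category that already has 15, giving it 16.
So 23 × 15 + 1 = 346 items are required.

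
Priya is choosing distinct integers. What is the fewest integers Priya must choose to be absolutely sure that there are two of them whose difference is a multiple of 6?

7

Integers whose pairwise differences are multiples of 6 are exactly those sharing a remainder mod 6. By the pigeonhole principle, the 6 residue classes mod 6 are the pigeonholes.
With 6 integers one could put 1 in each residue class and have no class reach 2.
The 7th integer pushes some class to 2, so 6·1 + 1 = 7.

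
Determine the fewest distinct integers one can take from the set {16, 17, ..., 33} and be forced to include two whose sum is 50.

A set avoiding the sum 50 can contain at most one of each pair {x, 50−x}, plus the 2 elements whose complement lies outside the range or equal to its own complement.
The integers 16, …, 25 (10 of them) are such a set: any two sum to at least 16+17 = 33 and at most 24+25 = 49 < 50.
By pigeonhole, any 11th integer completes one of the 8 pairs, so 11 choices force a sum of 50.

11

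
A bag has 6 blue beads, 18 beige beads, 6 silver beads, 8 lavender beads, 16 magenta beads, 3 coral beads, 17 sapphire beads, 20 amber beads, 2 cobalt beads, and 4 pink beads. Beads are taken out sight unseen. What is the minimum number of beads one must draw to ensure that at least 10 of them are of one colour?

By the pigeonhole principle, the 10 colours are the holes; the beads drawn are the pigeons.
To avoid 10 of any one colour, the worst case takes at most 9 of each colour, or every bead of a colour that has fewer than 9.
That gives 6 + 9 + 6 + 8 + 9 + 3 + 9 + 9 + 2 + 4 = 65 beads with no colour reaching 10.
The next bead forces some colour to 10, so 65 + 1 = 66.

66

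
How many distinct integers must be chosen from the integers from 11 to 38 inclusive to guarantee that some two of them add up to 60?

Group the elements by complementary pair {x, 60−x}: {22,38}, {23,37}, {24,36}, …, giving 8 two-element pairs, the single value 30 (it cannot pair with itself since the integers are distinct), and 11 integers whose partner 60−x falls outside [11,38].
By pigeonhole, treating each of those 20 groups as a pigeonhole, one can pick one integer per group — 20 integers — with no two summing to 60.
The 21st integer lands in an occupied pair, forcing a sum of 60.

21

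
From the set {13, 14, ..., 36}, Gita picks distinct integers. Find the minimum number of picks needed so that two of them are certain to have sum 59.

Group the elements by complementary pair {x, 59−x}: {23,36}, {24,35}, {25,34}, …, giving 7 two-element pairs and 10 integers whose partner 59−x falls outside [13,36].
Pigeonhole: treating each of those 17 groups as a pigeonhole, one can pick one integer per group — 17 integers — with no two summing to 59.
The 18th integer lands in an occupied pair, forcing a sum of 59.

18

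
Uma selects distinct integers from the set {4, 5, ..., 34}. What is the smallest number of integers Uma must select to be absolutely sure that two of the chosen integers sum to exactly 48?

A set avoiding the sum 48 can contain at most one of each pair {x, 48−x}, plus the 11 elements whose complement lies outside the range or equal to its own complement.
The integers 4, …, 24 (21 of them) are such a set: any two sum to at least 4+5 = 9 and at most 23+24 = 47 < 48.
Pigeonhole: any 22nd integer completes one of the 10 pairs, so 22 choices force a sum of 48.

22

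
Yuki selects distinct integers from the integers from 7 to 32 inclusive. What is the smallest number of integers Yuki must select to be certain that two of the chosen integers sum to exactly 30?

Two chosen integers sum to 30 exactly when both halves of some pair {x, 30−x} with 7 ≤ x ≤ 30−x ≤ 23 are chosen — 8 such pairs.
The remaining 10 elements (those with no distinct partner in range) can never complete a 30-sum, so the worst case takes all of them and one from each pair: 10 + 8 = 18.
The 19th integer has to be the second member of some pair, so 18 + 1 = 19.

19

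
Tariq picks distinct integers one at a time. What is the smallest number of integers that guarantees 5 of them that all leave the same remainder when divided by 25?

101

By pigeonhole, the 25 residue classes mod 25 are the pigeonholes.
With 100 integers one could put 4 in each residue class and have no class reach 5.
The 101st integer pushes some class to 5, so 25·4 + 1 = 101.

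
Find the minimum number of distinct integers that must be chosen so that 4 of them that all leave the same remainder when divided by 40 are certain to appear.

The 40 residue classes mod 40 are the pigeonholes.
With 120 integers one could put 3 in each residue class and have no class reach 4.
The 121st integer pushes some class to 4, so 40·3 + 1 = 121.

121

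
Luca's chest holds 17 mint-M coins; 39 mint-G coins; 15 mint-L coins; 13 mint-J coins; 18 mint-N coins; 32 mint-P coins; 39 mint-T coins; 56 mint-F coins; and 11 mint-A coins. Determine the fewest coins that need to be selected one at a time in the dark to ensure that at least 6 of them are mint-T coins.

In the worst case for collecting mint-T coins, every non-mint-T coin comes out first.
There are 17 + 39 + 15 + 13 + 18 + 32 + 56 + 11 = 201 non-mint-T coins altogether.
After those, each further coin must be mint-T, so 201 + 6 = 207 draws guarantee 6 mint-T coins.

207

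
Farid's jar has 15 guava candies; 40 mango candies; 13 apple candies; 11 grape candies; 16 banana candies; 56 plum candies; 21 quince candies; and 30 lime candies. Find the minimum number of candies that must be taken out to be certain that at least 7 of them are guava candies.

194

In the worst case for collecting guava candies, every non-guava candy comes out first.
There are 40 + 13 + 11 + 16 + 56 + 21 + 30 = 187 non-guava candies altogether.
After those, each further candy must be guava, so 187 + 7 = 194 draws guarantee 7 guava candies.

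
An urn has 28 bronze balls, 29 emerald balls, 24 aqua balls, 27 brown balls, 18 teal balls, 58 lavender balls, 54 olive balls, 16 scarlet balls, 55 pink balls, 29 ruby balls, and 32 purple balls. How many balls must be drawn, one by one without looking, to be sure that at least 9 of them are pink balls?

In the worst case for collecting pink balls, every non-pink ball comes out first.
There are 28 + 29 + 24 + 27 + 18 + 58 + 54 + 16 + 29 + 32 = 315 non-pink balls altogether.
After those, each further ball must be pink, so 315 + 9 = 324 draws guarantee 9 pink balls.

324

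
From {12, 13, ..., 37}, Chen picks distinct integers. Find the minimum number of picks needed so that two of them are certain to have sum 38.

Group the elements by complementary pair {x, 38−x}: {12,26}, {13,25}, {14,24}, …, giving 7 two-element pairs, the single value 19 (it cannot pair with itself since the integers are distinct), and 11 integers whose partner 38−x falls outside [12,37].
By pigeonhole, treating each of those 19 groups as a pigeonhole, one can pick one integer per group — 19 integers — with no two summing to 38.
The 20th integer lands in an occupied pair, forcing a sum of 38.

20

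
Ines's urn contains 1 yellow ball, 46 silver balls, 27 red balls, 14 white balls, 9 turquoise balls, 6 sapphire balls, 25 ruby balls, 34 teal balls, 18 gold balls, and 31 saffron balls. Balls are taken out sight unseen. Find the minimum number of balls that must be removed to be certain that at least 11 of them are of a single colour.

87

By the pigeonhole principle, put each drawn ball into a box by colour. The largest draw with every box below 11 takes min(count, 10) from each colour; colours with fewer than 10 contribute all they have.
Σ min(cᵢ, 10) = 1 + 10 + 10 + 10 + 9 + 6 + 10 + 10 + 10 + 10 = 86.
Draw number 86 + 1 = 87 must push one box to 11.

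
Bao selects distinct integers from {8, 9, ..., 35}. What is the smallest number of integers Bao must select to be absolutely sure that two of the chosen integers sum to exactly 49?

18

Group the elements by complementary pair {x, 49−x}: {14,35}, {15,34}, {16,33}, …, giving 11 two-element pairs and 6 integers whose partner 49−x falls outside [8,35].
By the pigeonhole principle, treating each of those 17 groups as a pigeonhole, one can pick one integer per group — 17 integers — with no two summing to 49.
The 18th integer lands in an occupied pair, forcing a sum of 49.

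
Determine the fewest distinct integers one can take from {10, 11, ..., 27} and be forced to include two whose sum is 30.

Group the elements by complementary pair {x, 30−x}: {10,20}, {11,19}, {12,18}, …, giving 5 two-element pairs; the single value 15 (it cannot pair with itself since the integers are distinct); and 7 integers whose partner 30−x falls outside [10,27].
Treating each of those 13 groups as a pigeonhole, one can pick one integer per group — 13 integers — with no two summing to 30.
The 14th integer lands in an occupied pair, forcing a sum of 30.

14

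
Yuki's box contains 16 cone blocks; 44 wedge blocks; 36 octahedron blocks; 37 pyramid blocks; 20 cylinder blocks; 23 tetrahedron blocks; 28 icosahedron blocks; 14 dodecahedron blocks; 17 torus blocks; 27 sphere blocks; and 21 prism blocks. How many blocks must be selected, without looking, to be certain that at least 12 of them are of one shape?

By pigeonhole, put each drawn block into a box by shape. The largest draw with every box below 12 takes min(count, 11) from each shape.
Σ min(cᵢ, 11) = 11 + 11 + 11 + 11 + 11 + 11 + 11 + 11 + 11 + 11 + 11 = 121.
Draw number 121 + 1 = 122 must push one box to 12.

122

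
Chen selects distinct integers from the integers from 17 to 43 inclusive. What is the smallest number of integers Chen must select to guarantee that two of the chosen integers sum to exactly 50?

20

Group the elements by complementary pair {x, 50−x}: {17,33}, {18,32}, {19,31}, …, giving 8 two-element pairs, the single value 25 (it cannot pair with itself since the integers are distinct), and 10 integers whose partner 50−x falls outside [17,43].
Treating each of those 19 groups as a pigeonhole, one can pick one integer per group — 19 integers — with no two summing to 50.
The 20th integer lands in an occupied pair, forcing a sum of 50.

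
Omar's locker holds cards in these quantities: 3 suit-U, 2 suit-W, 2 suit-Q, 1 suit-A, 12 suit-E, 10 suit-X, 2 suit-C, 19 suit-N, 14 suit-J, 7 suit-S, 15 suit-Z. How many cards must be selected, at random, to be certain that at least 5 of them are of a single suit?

By pigeonhole, the 11 suits are the holes; the cards drawn are the pigeons.
To avoid 5 of any one suit, the worst case takes at most 4 of each suit, or every card of a suit that has fewer than 4.
That gives 3 + 2 + 2 + 1 + 4 + 4 + 2 + 4 + 4 + 4 + 4 = 34 cards with no suit reaching 5.
The next card forces some suit to 5, so 34 + 1 = 35.

35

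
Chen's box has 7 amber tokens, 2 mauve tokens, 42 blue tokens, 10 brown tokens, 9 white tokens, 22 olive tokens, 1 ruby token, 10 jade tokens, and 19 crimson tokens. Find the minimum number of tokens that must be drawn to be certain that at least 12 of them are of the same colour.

The 9 colours are the holes; the tokens drawn are the pigeons.
To avoid 12 of any one colour, the worst case takes at most 11 of each colour, or every token of a colour that has fewer than 11.
That gives 7 + 2 + 11 + 10 + 9 + 11 + 1 + 10 + 11 = 72 tokens with no colour reaching 12.
The next token forces some colour to 12, so 72 + 1 = 73.

73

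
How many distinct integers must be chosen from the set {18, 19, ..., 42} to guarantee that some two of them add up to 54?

17

A set avoiding the sum 54 can contain at most one of each pair {x, 54−x}, plus the 7 elements whose complement lies outside the range or equal to its own complement.
The integers 27, …, 42 (16 of them) are such a set: any two sum to at least 27+28 = 55 > 54.
By pigeonhole, any 17th integer completes one of the 9 pairs, so 17 choices force a sum of 54.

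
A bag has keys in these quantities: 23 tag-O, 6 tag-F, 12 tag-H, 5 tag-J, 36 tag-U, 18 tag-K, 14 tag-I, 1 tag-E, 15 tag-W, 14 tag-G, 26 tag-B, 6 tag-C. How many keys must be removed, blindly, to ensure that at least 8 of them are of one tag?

75

Put each drawn key into a box by tag. The largest draw with every box below 8 takes min(count, 7) from each tag; tags with fewer than 7 contribute all they have.
Σ min(cᵢ, 7) = 7 + 6 + 7 + 5 + 7 + 7 + 7 + 1 + 7 + 7 + 7 + 6 = 74.
Draw number 74 + 1 = 75 must push one box to 8.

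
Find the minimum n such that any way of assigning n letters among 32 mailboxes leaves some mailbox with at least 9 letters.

With 256 letters one could put exactly 8 in each of the 32 mailboxes, and no mailbox would reach 9.
One more letter must land in a mailbox that already has 8, giving it 9.
So 32 × 8 + 1 = 257 letters are required.

257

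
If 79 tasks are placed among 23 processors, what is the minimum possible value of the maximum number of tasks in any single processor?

The 23 processors are the holes and the 79 tasks are the pigeons.
If every processor held at most 3 tasks, the total would be at most 23 × 3 = 69, which is less than 79.
So some processor holds at least ⌈79/23⌉ = 4 tasks.

4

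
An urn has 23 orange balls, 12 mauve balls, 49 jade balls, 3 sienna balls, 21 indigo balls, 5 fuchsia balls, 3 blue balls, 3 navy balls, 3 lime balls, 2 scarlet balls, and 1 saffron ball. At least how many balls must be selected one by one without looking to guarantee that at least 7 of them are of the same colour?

An adversary could hand out at most 6 balls per colour (7 colours run out sooner): 6 + 6 + 6 + 3 + 6 + 5 + 3 + 3 + 3 + 2 + 1 = 44 balls and still no colour has 7.
One more ball lands in a colour already at 6, so 45 draws are enough and 44 are not.

45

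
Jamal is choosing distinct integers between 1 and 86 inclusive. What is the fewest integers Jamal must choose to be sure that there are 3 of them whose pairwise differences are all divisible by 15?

31

Integers whose pairwise differences are multiples of 15 are exactly those sharing a remainder mod 15. The 15 residue classes mod 15 are the pigeonholes.
With 30 integers one could put 2 in each residue class and have no class reach 3.
The 31st integer pushes some class to 3, so 15·2 + 1 = 31.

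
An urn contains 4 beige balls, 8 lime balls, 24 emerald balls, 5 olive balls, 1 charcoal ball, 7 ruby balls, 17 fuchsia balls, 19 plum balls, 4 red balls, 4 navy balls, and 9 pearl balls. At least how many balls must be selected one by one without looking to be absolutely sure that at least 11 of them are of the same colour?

73

Pigeonhole: the 11 colours are the holes; the balls drawn are the pigeons.
To avoid 11 of any one colour, the worst case takes at most 10 of each colour, or every ball of a colour that has fewer than 10.
That gives 4 + 8 + 10 + 5 + 1 + 7 + 10 + 10 + 4 + 4 + 9 = 72 balls with no colour reaching 11.
The next ball forces some colour to 11, so 72 + 1 = 73.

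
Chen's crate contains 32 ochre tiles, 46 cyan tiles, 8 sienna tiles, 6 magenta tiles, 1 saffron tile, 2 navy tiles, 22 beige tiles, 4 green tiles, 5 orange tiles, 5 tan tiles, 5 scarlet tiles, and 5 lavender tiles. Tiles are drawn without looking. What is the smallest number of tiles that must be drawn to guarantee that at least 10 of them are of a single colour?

69

The 12 colours are the holes; the tiles drawn are the pigeons.
To avoid 10 of any one colour, the worst case takes at most 9 of each colour, or every tile of a colour that has fewer than 9.
That gives 9 + 9 + 8 + 6 + 1 + 2 + 9 + 4 + 5 + 5 + 5 + 5 = 68 tiles with no colour reaching 10.
The next tile forces some colour to 10, so 68 + 1 = 69.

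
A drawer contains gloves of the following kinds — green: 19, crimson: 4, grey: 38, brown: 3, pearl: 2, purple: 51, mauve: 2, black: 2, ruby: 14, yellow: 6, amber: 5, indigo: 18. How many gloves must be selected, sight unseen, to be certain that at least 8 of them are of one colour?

60

Put each drawn glove into a box by colour. The largest draw with every box below 8 takes min(count, 7) from each colour; colours with fewer than 7 contribute all they have.
Σ min(cᵢ, 7) = 7 + 4 + 7 + 3 + 2 + 7 + 2 + 2 + 7 + 6 + 5 + 7 = 59.
Draw number 59 + 1 = 60 must push one box to 8.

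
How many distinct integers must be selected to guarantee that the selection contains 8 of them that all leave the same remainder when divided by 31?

Pigeonhole: the 31 residue classes mod 31 are the pigeonholes.
With 217 integers one could put 7 in each residue class and have no class reach 8.
The 218th integer pushes some class to 8, so 31·7 + 1 = 218.

218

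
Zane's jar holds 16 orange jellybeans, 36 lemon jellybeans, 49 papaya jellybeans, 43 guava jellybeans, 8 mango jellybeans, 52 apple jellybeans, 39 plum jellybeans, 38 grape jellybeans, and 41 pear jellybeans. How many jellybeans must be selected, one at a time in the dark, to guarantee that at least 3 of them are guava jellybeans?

In the worst case for collecting guava jellybeans, every non-guava jellybean comes out first.
There are 16 + 36 + 49 + 8 + 52 + 39 + 38 + 41 = 279 non-guava jellybeans altogether.
After those, each further jellybean must be guava, so 279 + 3 = 282 draws guarantee 3 guava jellybeans.

282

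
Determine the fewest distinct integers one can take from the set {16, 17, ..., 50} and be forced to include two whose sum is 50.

27

A set avoiding the sum 50 can contain at most one of each pair {x, 50−x}, plus the 17 elements whose complement lies outside the range or equal to its own complement.
The integers 25, …, 50 (26 of them) are such a set: any two sum to at least 25+26 = 51 > 50.
By pigeonhole, any 27th integer completes one of the 9 pairs, so 27 choices force a sum of 50.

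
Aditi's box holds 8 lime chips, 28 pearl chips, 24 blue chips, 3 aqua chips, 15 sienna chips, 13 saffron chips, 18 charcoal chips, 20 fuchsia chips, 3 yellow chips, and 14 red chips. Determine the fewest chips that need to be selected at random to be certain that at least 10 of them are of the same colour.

An adversary could hand out at most 9 chips per colour (lime, aqua, yellow run out sooner): 8 + 9 + 9 + 3 + 9 + 9 + 9 + 9 + 3 + 9 = 77 chips and still no colour has 10.
By the pigeonhole principle, one more chip lands in a colour already at 9, so 78 draws are enough and 77 are not.

78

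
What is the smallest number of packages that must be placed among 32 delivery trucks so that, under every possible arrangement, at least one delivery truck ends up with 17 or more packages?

513

With 512 packages one could put exactly 16 in each of the 32 delivery trucks, and no delivery truck would reach 17.
One more package must land in a delivery truck that already has 16, giving it 17.
So 32 × 16 + 1 = 513 packages are required.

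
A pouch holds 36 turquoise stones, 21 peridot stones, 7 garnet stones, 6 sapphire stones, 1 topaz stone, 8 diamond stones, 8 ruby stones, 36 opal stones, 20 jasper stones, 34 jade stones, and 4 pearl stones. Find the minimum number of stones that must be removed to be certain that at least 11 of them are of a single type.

Put each drawn stone into a box by type. The largest draw with every box below 11 takes min(count, 10) from each type; types with fewer than 10 contribute all they have.
Σ min(cᵢ, 10) = 10 + 10 + 7 + 6 + 1 + 8 + 8 + 10 + 10 + 10 + 4 = 84.
Draw number 84 + 1 = 85 must push one box to 11.

85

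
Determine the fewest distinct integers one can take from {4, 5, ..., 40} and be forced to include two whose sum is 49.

22

A set avoiding the sum 49 can contain at most one of each pair {x, 49−x}, plus the 5 elements whose complement lies outside the range.
The integers 4, …, 24 (21 of them) are such a set: any two sum to at least 4+5 = 9 and at most 23+24 = 47 < 49.
Any 22nd integer completes one of the 16 pairs, so 22 choices force a sum of 49.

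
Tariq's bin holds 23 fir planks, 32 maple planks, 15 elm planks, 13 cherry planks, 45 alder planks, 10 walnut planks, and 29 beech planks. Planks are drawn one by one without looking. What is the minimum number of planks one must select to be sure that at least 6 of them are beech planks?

In the worst case for collecting beech planks, every non-beech plank comes out first.
There are 23 + 32 + 15 + 13 + 45 + 10 = 138 non-beech planks altogether.
After those, each further plank must be beech, so 138 + 6 = 144 draws guarantee 6 beech planks.

144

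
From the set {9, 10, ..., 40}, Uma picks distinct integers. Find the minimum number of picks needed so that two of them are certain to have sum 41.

Group the elements by complementary pair {x, 41−x}: {9,32}, {10,31}, {11,30}, …, giving 12 two-element pairs and 8 integers whose partner 41−x falls outside [9,40].
Treating each of those 20 groups as a pigeonhole, one can pick one integer per group — 20 integers — with no two summing to 41.
The 21st integer lands in an occupied pair, forcing a sum of 41.

21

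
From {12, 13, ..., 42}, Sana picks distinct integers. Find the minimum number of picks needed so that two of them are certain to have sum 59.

19

A set avoiding the sum 59 can contain at most one of each pair {x, 59−x}, plus the 5 elements whose complement lies outside the range.
The integers 12, …, 29 (18 of them) are such a set: any two sum to at least 12+13 = 25 and at most 28+29 = 57 < 59.
Pigeonhole: any 19th integer completes one of the 13 pairs, so 19 choices force a sum of 59.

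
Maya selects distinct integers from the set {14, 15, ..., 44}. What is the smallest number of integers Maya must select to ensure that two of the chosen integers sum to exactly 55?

18

Two chosen integers sum to 55 exactly when both halves of some pair {x, 55−x} with 14 ≤ x ≤ 55−x ≤ 41 are chosen — 14 such pairs.
The remaining 3 elements (those with no distinct partner in range) can never complete a 55-sum, so the worst case takes all of them and one from each pair: 3 + 14 = 17.
Pigeonhole: the 18th integer has to be the second member of some pair, so 17 + 1 = 18.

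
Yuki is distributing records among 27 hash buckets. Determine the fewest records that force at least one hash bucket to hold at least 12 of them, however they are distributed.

298

With 297 records one could put exactly 11 in each of the 27 hash buckets, and no hash bucket would reach 12.
One more record must land in a hash bucket that already has 11, giving it 12.
So 27 × 11 + 1 = 298 records are required.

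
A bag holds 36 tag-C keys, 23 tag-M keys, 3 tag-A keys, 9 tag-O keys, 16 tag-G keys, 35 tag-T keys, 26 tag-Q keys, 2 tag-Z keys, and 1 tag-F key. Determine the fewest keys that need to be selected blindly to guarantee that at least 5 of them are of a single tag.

31

Put each drawn key into a box by tag. The largest draw with every box below 5 takes min(count, 4) from each tag; tags with fewer than 4 contribute all they have.
Σ min(cᵢ, 4) = 4 + 4 + 3 + 4 + 4 + 4 + 4 + 2 + 1 = 30.
Draw number 30 + 1 = 31 must push one box to 5.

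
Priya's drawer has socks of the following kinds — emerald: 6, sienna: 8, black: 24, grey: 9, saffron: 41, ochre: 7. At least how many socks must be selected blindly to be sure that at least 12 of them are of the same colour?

By pigeonhole, put each drawn sock into a box by colour. The largest draw with every box below 12 takes min(count, 11) from each colour; colours with fewer than 11 contribute all they have.
Σ min(cᵢ, 11) = 6 + 8 + 11 + 9 + 11 + 7 = 52.
Draw number 52 + 1 = 53 must push one box to 12.

53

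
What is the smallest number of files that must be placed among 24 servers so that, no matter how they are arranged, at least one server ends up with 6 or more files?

With 120 files one could put exactly 5 in each of the 24 servers, and no server would reach 6.
By the pigeonhole principle, one more file must land in a server that already has 5, giving it 6.
So 24 × 5 + 1 = 121 files are required.

121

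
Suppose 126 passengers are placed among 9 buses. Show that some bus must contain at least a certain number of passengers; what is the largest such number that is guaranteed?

The 9 buses are the holes and the 126 passengers are the pigeons.
If every bus held at most 13 passengers, the total would be at most 9 × 13 = 117, which is less than 126.
So some bus holds at least ⌈126/9⌉ = 14 passengers.

14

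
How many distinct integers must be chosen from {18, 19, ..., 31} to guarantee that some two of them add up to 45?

A set avoiding the sum 45 can contain at most one of each pair {x, 45−x}, plus the 4 elements whose complement lies outside the range.
The integers 23, …, 31 (9 of them) are such a set: any two sum to at least 23+24 = 47 > 45.
By pigeonhole, any 10th integer completes one of the 5 pairs, so 10 choices force a sum of 45.

10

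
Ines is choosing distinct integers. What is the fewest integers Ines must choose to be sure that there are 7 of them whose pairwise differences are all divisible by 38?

Integers whose pairwise differences are multiples of 38 are exactly those sharing a remainder mod 38. The 38 residue classes mod 38 are the pigeonholes.
With 228 integers one could put 6 in each residue class and have no class reach 7.
The 229th integer pushes some class to 7, so 38·6 + 1 = 229.

229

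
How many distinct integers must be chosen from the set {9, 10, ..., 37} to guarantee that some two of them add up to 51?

Group the elements by complementary pair {x, 51−x}: {14,37}, {15,36}, {16,35}, …, giving 12 two-element pairs and 5 integers whose partner 51−x falls outside [9,37].
Treating each of those 17 groups as a pigeonhole, one can pick one integer per group — 17 integers — with no two summing to 51.
The 18th integer lands in an occupied pair, forcing a sum of 51.

18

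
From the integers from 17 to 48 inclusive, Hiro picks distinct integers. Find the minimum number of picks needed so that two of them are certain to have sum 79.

24

A set avoiding the sum 79 can contain at most one of each pair {x, 79−x}, plus the 14 elements whose complement lies outside the range.
The integers 17, …, 39 (23 of them) are such a set: any two sum to at least 17+18 = 35 and at most 38+39 = 77 < 79.
By pigeonhole, any 24th integer completes one of the 9 pairs, so 24 choices force a sum of 79.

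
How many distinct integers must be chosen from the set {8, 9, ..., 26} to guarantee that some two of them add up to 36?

12

Group the elements by complementary pair {x, 36−x}: {10,26}, {11,25}, {12,24}, …, giving 8 two-element pairs, the single value 18 (it cannot pair with itself since the integers are distinct), and 2 integers whose partner 36−x falls outside [8,26].
By pigeonhole, treating each of those 11 groups as a pigeonhole, one can pick one integer per group — 11 integers — with no two summing to 36.
The 12th integer lands in an occupied pair, forcing a sum of 36.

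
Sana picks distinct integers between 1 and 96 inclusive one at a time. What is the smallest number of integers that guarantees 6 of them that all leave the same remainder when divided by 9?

46

By pigeonhole, the 9 residue classes mod 9 are the pigeonholes.
With 45 integers one could put 5 in each residue class and have no class reach 6.
The 46th integer pushes some class to 6, so 9·5 + 1 = 46.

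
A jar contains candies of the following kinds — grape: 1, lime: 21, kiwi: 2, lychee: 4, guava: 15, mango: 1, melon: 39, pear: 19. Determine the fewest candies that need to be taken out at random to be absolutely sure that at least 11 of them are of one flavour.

An adversary could hand out at most 10 candies per flavour (4 flavours run out sooner): 1 + 10 + 2 + 4 + 10 + 1 + 10 + 10 = 48 candies and still no flavour has 11.
Pigeonhole: one more candy lands in a flavour already at 10, so 49 draws are enough and 48 are not.

49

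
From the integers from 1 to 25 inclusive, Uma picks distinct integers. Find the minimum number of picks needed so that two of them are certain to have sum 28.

Two chosen integers sum to 28 exactly when both halves of some pair {x, 28−x} with 3 ≤ x ≤ 28−x ≤ 25 are chosen — 11 such pairs.
The remaining 3 elements (those with no distinct partner in range) can never complete a 28-sum, so the worst case takes all of them and one from each pair: 3 + 11 = 14.
The 15th integer has to be the second member of some pair, so 14 + 1 = 15.

15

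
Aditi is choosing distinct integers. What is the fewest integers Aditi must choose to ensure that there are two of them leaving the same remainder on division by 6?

7

The 6 residue classes mod 6 are the pigeonholes.
With 6 integers one could put 1 in each residue class and have no class reach 2.
The 7th integer pushes some class to 2, so 6·1 + 1 = 7.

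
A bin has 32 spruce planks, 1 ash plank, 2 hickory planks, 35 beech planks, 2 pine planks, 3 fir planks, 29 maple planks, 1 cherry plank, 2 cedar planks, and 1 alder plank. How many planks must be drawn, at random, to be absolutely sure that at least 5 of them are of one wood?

25

An adversary could hand out at most 4 planks per wood (7 woods run out sooner): 4 + 1 + 2 + 4 + 2 + 3 + 4 + 1 + 2 + 1 = 24 planks and still no wood has 5.
One more plank lands in a wood already at 4, so 25 draws are enough and 24 are not.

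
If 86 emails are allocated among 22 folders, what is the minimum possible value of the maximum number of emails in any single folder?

4

By pigeonhole, the 22 folders are the holes and the 86 emails are the pigeons.
If every folder held at most 3 emails, the total would be at most 22 × 3 = 66, which is less than 86.
So some folder holds at least ⌈86/22⌉ = 4 emails.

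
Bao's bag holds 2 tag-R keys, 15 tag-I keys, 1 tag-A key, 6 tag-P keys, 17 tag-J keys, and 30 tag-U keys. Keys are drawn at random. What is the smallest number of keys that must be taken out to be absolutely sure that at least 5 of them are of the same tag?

20

By the pigeonhole principle, the 6 tags are the holes; the keys drawn are the pigeons.
To avoid 5 of any one tag, the worst case takes at most 4 of each tag, or every key of a tag that has fewer than 4.
That gives 2 + 4 + 1 + 4 + 4 + 4 = 19 keys with no tag reaching 5.
The next key forces some tag to 5, so 19 + 1 = 20.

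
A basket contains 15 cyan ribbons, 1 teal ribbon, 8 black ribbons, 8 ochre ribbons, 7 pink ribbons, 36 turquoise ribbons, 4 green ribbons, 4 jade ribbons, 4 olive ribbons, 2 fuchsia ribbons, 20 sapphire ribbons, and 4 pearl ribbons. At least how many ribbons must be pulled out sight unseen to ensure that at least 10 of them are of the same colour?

Put each drawn ribbon into a box by colour. The largest draw with every box below 10 takes min(count, 9) from each colour; colours with fewer than 9 contribute all they have.
Σ min(cᵢ, 9) = 9 + 1 + 8 + 8 + 7 + 9 + 4 + 4 + 4 + 2 + 9 + 4 = 69.
Draw number 69 + 1 = 70 must push one box to 10.

70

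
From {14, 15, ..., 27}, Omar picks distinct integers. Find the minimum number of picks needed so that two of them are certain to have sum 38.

A set avoiding the sum 38 can contain at most one of each pair {x, 38−x}, plus the 4 elements whose complement lies outside the range or equal to its own complement.
The integers 19, …, 27 (9 of them) are such a set: any two sum to at least 19+20 = 39 > 38.
Pigeonhole: any 10th integer completes one of the 5 pairs, so 10 choices force a sum of 38.

10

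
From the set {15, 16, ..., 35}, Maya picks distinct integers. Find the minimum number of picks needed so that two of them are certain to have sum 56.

15

Two chosen integers sum to 56 exactly when both halves of some pair {x, 56−x} with 21 ≤ x ≤ 56−x ≤ 35 are chosen — 7 such pairs.
The remaining 7 elements (those with no distinct partner in range) can never complete a 56-sum, so the worst case takes all of them and one from each pair: 7 + 7 = 14.
Pigeonhole: the 15th integer has to be the second member of some pair, so 14 + 1 = 15.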